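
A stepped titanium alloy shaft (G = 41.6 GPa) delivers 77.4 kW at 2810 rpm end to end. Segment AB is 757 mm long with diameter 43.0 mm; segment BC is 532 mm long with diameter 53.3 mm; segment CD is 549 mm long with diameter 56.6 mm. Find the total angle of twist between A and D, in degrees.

1.26°

ω = 2π·2810/60 = 294.3 rad/s, so T = P/ω = 77.4×10³ / 294.3 = 263.0 N·m.
J_AB = π(0.0430)⁴/32 = 3.36×10^-7 m⁴; J_BC = π(0.0533)⁴/32 = 7.92×10^-7 m⁴; J_CD = π(0.0566)⁴/32 = 1.01×10^-6 m⁴.
θ = (T/G)·Σ L_i/J_i = (263.0/41.6×10⁹)·(0.757/3.36×10^-7 + 0.532/7.92×10^-7 + 0.549/1.01×10^-6) = 0.02195 rad.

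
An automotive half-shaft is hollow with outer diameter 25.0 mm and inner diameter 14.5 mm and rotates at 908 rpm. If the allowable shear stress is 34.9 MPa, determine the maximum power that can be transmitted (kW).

J = π(d_o⁴ − d_i⁴)/32 = π(0.0250⁴ − 0.0145⁴)/32 = 3.401×10^-8 m⁴.
T_max = τ_allow·J/r = 3.49×10^7 × 3.401×10^-8 / 0.0125 = 94.96 N·m.
ω = 2π·908/60 = 95.09 rad/s, so P_max = T_max·ω = 9029 W.

9.03 kW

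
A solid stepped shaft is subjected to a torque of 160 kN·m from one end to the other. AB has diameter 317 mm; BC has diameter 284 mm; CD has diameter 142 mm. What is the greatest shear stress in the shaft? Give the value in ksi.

Under the same torque, τ_max = 16T/(πd³) is largest where d is smallest — segment CD (d = 142 mm).
τ_max = 16·160000/(π·(0.142)³) = 2.846×10^8 Pa.

41.3 ksi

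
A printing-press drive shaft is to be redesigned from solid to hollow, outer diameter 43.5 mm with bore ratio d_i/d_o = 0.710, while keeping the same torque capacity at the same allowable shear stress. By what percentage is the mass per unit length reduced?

Equal τ_max and T ⇒ the solid shaft needs d_s³ = d_o³(1−k⁴), so d_s = 43.5·(1−0.710⁴)^(1/3) = 39.45 mm.
Area ratio A_h/A_s = d_o²(1−k²)/d_s² = (1−k²)/(1−k⁴)^(2/3) = 0.6029.
Mass saving = 1 − 0.6029 = 39.7 %.

39.7 %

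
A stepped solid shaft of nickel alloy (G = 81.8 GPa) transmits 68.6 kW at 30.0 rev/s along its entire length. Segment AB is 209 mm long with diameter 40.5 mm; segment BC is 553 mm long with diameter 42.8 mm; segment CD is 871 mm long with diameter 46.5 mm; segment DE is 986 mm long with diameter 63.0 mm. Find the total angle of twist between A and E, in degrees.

1.28°

ω = 2π·30.0 = 188.5 rad/s, so T = P/ω = 68.6×10³ / 188.5 = 363.9 N·m.
J_AB = π(0.0405)⁴/32 = 2.64×10^-7 m⁴; J_BC = π(0.0428)⁴/32 = 3.29×10^-7 m⁴; J_CD = π(0.0465)⁴/32 = 4.59×10^-7 m⁴; J_DE = π(0.0630)⁴/32 = 1.55×10^-6 m⁴.
θ = (T/G)·Σ L_i/J_i = (363.9/81.8×10⁹)·(0.209/2.64×10^-7 + 0.553/3.29×10^-7 + 0.871/4.59×10^-7 + 0.986/1.55×10^-6) = 0.02227 rad.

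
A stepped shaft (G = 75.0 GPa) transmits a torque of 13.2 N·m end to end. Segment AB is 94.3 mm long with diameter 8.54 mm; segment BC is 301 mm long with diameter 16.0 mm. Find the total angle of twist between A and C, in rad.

0.0400 rad

J_AB = π(0.00854)⁴/32 = 5.22×10^-10 m⁴; J_BC = π(0.0160)⁴/32 = 6.43×10^-9 m⁴.
θ = (T/G)·Σ L_i/J_i = (13.20/75.0×10⁹)·(0.0943/5.22×10^-10 + 0.301/6.43×10^-9) = 0.04002 rad.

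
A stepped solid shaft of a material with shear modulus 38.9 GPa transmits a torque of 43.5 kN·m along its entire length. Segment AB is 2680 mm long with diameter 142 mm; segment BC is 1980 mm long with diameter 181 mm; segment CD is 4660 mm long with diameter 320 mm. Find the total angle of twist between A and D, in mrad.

J_AB = π(0.142)⁴/32 = 3.99×10^-5 m⁴; J_BC = π(0.181)⁴/32 = 1.05×10^-4 m⁴; J_CD = π(0.320)⁴/32 = 1.03×10^-3 m⁴.
θ = (T/G)·Σ L_i/J_i = (43500/38.9×10⁹)·(2.68/3.99×10^-5 + 1.98/1.05×10^-4 + 4.66/1.03×10^-3) = 0.1012 rad.

101 mrad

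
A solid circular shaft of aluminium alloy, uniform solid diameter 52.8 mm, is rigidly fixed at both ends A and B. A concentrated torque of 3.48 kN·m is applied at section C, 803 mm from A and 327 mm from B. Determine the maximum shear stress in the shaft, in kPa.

With uniform GJ and both ends fixed, compatibility θ_AC = θ_CB gives T_A·a = T_B·b, together with T_A + T_B = T₀.
T_A = T₀·b/(a+b) = 3480·327/1130 = 1007 N·m; T_B = 2473 N·m.
τ in each portion: τ_AC = 3.48×10^7 Pa, τ_CB = 8.56×10^7 Pa; maximum is in CB.
τ_max = T_CB·r/J = 2473·0.0264/7.63×10^-7 = 8.556×10^7 Pa.

85600 kPa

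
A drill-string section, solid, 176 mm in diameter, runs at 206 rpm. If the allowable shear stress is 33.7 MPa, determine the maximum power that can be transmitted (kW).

J = πd⁴/32 = π(0.176)⁴/32 = 9.420×10^-5 m⁴.
T_max = τ_allow·J/r = 3.37×10^7 × 9.420×10^-5 / 0.0880 = 36070 N·m.
ω = 2π·206/60 = 21.57 rad/s, so P_max = T_max·ω = 7.782×10^5 W.

778 kW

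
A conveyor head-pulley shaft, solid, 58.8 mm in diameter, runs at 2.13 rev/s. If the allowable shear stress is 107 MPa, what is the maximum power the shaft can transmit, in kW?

57.2 kW

J = πd⁴/32 = π(0.0588)⁴/32 = 1.174×10^-6 m⁴.
T_max = τ_allow·J/r = 1.07×10^8 × 1.174×10^-6 / 0.0294 = 4271 N·m.
ω = 2π·2.13 = 13.38 rad/s, so P_max = T_max·ω = 5.716×10^4 W.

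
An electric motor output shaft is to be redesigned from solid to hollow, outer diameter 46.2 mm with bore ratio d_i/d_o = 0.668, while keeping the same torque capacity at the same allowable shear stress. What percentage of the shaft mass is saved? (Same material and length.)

35.8 %

Equal τ_max and T ⇒ the solid shaft needs d_s³ = d_o³(1−k⁴), so d_s = 46.2·(1−0.668⁴)^(1/3) = 42.90 mm.
Area ratio A_h/A_s = d_o²(1−k²)/d_s² = (1−k²)/(1−k⁴)^(2/3) = 0.6421.
Mass saving = 1 − 0.6421 = 35.8 %.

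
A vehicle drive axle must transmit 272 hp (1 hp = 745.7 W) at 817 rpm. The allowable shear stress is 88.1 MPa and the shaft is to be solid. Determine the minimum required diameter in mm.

51.6 mm

ω = 2π·817/60 = 85.56 rad/s, so T = P/ω = 272×745.7 / 85.56 = 2371 N·m.
For a solid shaft τ_max = 16T/(πd³), so d = (16T/(π τ_allow))^(1/3) = (16·2371/(π·8.81×10^7))^(1/3) = 0.05156 m.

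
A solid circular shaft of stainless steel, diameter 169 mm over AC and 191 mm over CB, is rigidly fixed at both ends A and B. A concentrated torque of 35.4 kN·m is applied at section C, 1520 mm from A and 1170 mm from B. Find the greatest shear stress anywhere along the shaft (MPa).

Compatibility: T_A·a/J_AC = T_B·b/J_CB with T_A + T_B = T₀.
J_AC = 8.01×10^-5 m⁴, J_CB = 1.31×10^-4 m⁴, so T_A = T₀·(J_AC/a)/((J_AC/a)+(J_CB/b)) = 11350 N·m, T_B = 24050 N·m.
τ in each portion: τ_AC = 1.20×10^7 Pa, τ_CB = 1.76×10^7 Pa; maximum is in CB.
τ_max = T_CB·r/J = 24050·0.0955/1.31×10^-4 = 1.758×10^7 Pa.

17.6 MPa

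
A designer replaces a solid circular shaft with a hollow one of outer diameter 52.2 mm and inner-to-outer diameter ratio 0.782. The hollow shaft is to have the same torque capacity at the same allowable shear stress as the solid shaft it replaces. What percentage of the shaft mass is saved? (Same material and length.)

Equal τ_max and T ⇒ the solid shaft needs d_s³ = d_o³(1−k⁴), so d_s = 52.2·(1−0.782⁴)^(1/3) = 44.66 mm.
Area ratio A_h/A_s = d_o²(1−k²)/d_s² = (1−k²)/(1−k⁴)^(2/3) = 0.5308.
Mass saving = 1 − 0.5308 = 46.9 %.

46.9 %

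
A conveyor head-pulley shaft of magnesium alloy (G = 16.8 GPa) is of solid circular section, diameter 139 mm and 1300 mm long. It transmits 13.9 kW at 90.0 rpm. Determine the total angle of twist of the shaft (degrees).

ω = 2π·90.0/60 = 9.425 rad/s, so T = P/ω = 13.9×10³ / 9.425 = 1475 N·m.
J = πd⁴/32 = π(0.139)⁴/32 = 3.665×10^-5 m⁴.
θ = T·L/(G·J) = 1475 × 1.30 / (16.8×10⁹ × 3.665×10^-5) = 3.114×10^-3 rad.

0.178°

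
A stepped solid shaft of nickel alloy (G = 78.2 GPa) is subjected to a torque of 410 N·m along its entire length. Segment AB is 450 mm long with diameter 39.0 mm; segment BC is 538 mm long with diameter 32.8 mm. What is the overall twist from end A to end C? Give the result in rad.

0.0352 rad

J_AB = π(0.0390)⁴/32 = 2.27×10^-7 m⁴; J_BC = π(0.0328)⁴/32 = 1.14×10^-7 m⁴.
θ = (T/G)·Σ L_i/J_i = (410.0/78.2×10⁹)·(0.450/2.27×10^-7 + 0.538/1.14×10^-7) = 0.03521 rad.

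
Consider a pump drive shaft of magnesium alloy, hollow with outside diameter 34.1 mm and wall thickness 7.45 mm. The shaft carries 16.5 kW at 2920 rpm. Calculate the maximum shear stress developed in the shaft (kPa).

7710 kPa

ω = 2π·2920/60 = 305.8 rad/s, so T = P/ω = 16.5×10³ / 305.8 = 53.96 N·m.
J = π(d_o⁴ − d_i⁴)/32 = π(0.0341⁴ − 0.0192⁴)/32 = 1.194×10^-7 m⁴.
τ_max = T·r/J = 53.96 × 0.0170 / 1.194×10^-7 = 7.705×10^6 Pa.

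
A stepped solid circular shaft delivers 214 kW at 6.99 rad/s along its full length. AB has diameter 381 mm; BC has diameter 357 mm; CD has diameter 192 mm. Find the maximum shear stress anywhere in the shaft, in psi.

3200 psi

ω = 6.99 rad/s, so T = P/ω = 214×10³ / 6.990 = 30620 N·m.
Under the same torque, τ_max = 16T/(πd³) is largest where d is smallest — segment CD (d = 192 mm).
τ_max = 16·30620/(π·(0.192)³) = 2.203×10^7 Pa.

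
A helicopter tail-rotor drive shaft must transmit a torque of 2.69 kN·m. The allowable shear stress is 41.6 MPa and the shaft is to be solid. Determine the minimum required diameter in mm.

For a solid shaft τ_max = 16T/(πd³), so d = (16T/(π τ_allow))^(1/3) = (16·2690/(π·4.16×10^7))^(1/3) = 0.06906 m.

69.1 mm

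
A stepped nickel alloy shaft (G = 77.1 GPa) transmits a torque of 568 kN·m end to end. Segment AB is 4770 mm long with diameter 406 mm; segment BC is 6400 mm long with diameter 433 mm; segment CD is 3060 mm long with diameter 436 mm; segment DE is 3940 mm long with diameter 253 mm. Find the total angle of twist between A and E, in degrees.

J_AB = π(0.406)⁴/32 = 2.67×10^-3 m⁴; J_BC = π(0.433)⁴/32 = 3.45×10^-3 m⁴; J_CD = π(0.436)⁴/32 = 3.55×10^-3 m⁴; J_DE = π(0.253)⁴/32 = 4.02×10^-4 m⁴.
θ = (T/G)·Σ L_i/J_i = (568000/77.1×10⁹)·(4.77/2.67×10^-3 + 6.40/3.45×10^-3 + 3.06/3.55×10^-3 + 3.94/4.02×10^-4) = 0.1054 rad.

6.04°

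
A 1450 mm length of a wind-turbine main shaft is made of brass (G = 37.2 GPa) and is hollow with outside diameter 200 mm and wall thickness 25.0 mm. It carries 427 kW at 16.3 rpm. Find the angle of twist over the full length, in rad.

ω = 2π·16.3/60 = 1.707 rad/s, so T = P/ω = 427×10³ / 1.707 = 250200 N·m.
J = π(d_o⁴ − d_i⁴)/32 = π(0.200⁴ − 0.150⁴)/32 = 1.074×10^-4 m⁴.
θ = T·L/(G·J) = 250200 × 1.45 / (37.2×10⁹ × 1.074×10^-4) = 0.09081 rad.

0.0908 rad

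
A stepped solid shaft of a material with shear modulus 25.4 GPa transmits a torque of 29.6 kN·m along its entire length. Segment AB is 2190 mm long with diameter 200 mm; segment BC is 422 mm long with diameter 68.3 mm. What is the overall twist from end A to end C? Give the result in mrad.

J_AB = π(0.200)⁴/32 = 1.57×10^-4 m⁴; J_BC = π(0.0683)⁴/32 = 2.14×10^-6 m⁴.
θ = (T/G)·Σ L_i/J_i = (29600/25.4×10⁹)·(2.19/1.57×10^-4 + 0.422/2.14×10^-6) = 0.2464 rad.

246 mrad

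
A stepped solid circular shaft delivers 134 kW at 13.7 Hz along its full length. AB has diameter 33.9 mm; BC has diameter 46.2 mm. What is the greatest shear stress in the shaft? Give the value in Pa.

2.04e8 Pa

ω = 2π·13.7 = 86.08 rad/s, so T = P/ω = 134×10³ / 86.08 = 1557 N·m.
Under the same torque, τ_max = 16T/(πd³) is largest where d is smallest — segment AB (d = 33.9 mm).
τ_max = 16·1557/(π·(0.0339)³) = 2.035×10^8 Pa.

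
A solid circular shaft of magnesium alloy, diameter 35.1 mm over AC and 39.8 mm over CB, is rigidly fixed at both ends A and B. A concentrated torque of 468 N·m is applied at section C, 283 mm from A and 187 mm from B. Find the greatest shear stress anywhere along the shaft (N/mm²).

Compatibility: T_A·a/J_AC = T_B·b/J_CB with T_A + T_B = T₀.
J_AC = 1.49×10^-7 m⁴, J_CB = 2.46×10^-7 m⁴, so T_A = T₀·(J_AC/a)/((J_AC/a)+(J_CB/b)) = 133.6 N·m, T_B = 334.4 N·m.
τ in each portion: τ_AC = 1.57×10^7 Pa, τ_CB = 2.70×10^7 Pa; maximum is in CB.
τ_max = T_CB·r/J = 334.4·0.0199/2.46×10^-7 = 2.701×10^7 Pa.

27.0 N/mm²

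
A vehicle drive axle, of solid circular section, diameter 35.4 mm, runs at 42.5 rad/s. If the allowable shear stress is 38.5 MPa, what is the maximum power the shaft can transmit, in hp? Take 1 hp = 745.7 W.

19.1 hp

J = πd⁴/32 = π(0.0354)⁴/32 = 1.542×10^-7 m⁴.
T_max = τ_allow·J/r = 3.85×10^7 × 1.542×10^-7 / 0.0177 = 335.4 N·m.
ω = 42.5 rad/s, so P_max = T_max·ω = 1.425×10^4 W.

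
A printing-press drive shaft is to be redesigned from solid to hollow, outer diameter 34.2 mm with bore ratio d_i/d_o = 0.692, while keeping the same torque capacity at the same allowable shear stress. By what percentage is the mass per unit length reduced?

Equal τ_max and T ⇒ the solid shaft needs d_s³ = d_o³(1−k⁴), so d_s = 34.2·(1−0.692⁴)^(1/3) = 31.36 mm.
Area ratio A_h/A_s = d_o²(1−k²)/d_s² = (1−k²)/(1−k⁴)^(2/3) = 0.6200.
Mass saving = 1 − 0.6200 = 38.0 %.

38.0 %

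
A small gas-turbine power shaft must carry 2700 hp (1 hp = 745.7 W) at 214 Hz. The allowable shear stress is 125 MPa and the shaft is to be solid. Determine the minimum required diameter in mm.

ω = 2π·214 = 1345 rad/s, so T = P/ω = 2700×745.7 / 1345 = 1497 N·m.
For a solid shaft τ_max = 16T/(πd³), so d = (16T/(π τ_allow))^(1/3) = (16·1497/(π·1.25×10^8))^(1/3) = 0.03937 m.

39.4 mm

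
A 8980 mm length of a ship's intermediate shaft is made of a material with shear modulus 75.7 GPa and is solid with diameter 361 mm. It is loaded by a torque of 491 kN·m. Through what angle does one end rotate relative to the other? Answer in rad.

0.0349 rad

J = πd⁴/32 = π(0.361)⁴/32 = 1.667×10^-3 m⁴.
θ = T·L/(G·J) = 491000 × 8.98 / (75.7×10⁹ × 1.667×10^-3) = 0.03493 rad.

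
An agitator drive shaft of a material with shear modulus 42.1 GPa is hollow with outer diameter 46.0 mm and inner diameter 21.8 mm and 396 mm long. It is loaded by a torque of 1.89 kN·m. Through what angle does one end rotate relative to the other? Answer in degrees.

2.44°

J = π(d_o⁴ − d_i⁴)/32 = π(0.0460⁴ − 0.0218⁴)/32 = 4.174×10^-7 m⁴.
θ = T·L/(G·J) = 1890 × 0.396 / (42.1×10⁹ × 4.174×10^-7) = 0.04259 rad.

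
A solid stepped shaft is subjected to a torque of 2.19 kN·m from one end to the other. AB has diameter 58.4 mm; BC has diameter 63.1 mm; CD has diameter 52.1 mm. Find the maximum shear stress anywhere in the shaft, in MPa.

78.9 MPa

Under the same torque, τ_max = 16T/(πd³) is largest where d is smallest — segment CD (d = 52.1 mm).
τ_max = 16·2190/(π·(0.0521)³) = 7.887×10^7 Pa.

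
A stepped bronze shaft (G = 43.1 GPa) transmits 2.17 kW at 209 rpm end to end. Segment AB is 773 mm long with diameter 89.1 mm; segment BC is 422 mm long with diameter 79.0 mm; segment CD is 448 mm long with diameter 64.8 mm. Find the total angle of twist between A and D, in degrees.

ω = 2π·209/60 = 21.89 rad/s, so T = P/ω = 2.17×10³ / 21.89 = 99.15 N·m.
J_AB = π(0.0891)⁴/32 = 6.19×10^-6 m⁴; J_BC = π(0.0790)⁴/32 = 3.82×10^-6 m⁴; J_CD = π(0.0648)⁴/32 = 1.73×10^-6 m⁴.
θ = (T/G)·Σ L_i/J_i = (99.15/43.1×10⁹)·(0.773/6.19×10^-6 + 0.422/3.82×10^-6 + 0.448/1.73×10^-6) = 1.137×10^-3 rad.

0.0651°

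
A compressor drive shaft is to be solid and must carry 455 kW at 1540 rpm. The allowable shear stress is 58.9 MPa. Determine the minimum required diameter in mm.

ω = 2π·1540/60 = 161.3 rad/s, so T = P/ω = 455×10³ / 161.3 = 2821 N·m.
For a solid shaft τ_max = 16T/(πd³), so d = (16T/(π τ_allow))^(1/3) = (16·2821/(π·5.89×10^7))^(1/3) = 0.06248 m.

62.5 mm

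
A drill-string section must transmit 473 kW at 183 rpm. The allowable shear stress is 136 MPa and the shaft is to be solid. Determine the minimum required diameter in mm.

ω = 2π·183/60 = 19.16 rad/s, so T = P/ω = 473×10³ / 19.16 = 24680 N·m.
For a solid shaft τ_max = 16T/(πd³), so d = (16T/(π τ_allow))^(1/3) = (16·24680/(π·1.36×10^8))^(1/3) = 0.09741 m.

97.4 mm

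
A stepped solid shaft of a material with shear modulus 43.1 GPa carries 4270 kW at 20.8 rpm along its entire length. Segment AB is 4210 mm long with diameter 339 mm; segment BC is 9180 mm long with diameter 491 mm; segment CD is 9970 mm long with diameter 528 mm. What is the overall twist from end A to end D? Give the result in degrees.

16.1°

ω = 2π·20.8/60 = 2.178 rad/s, so T = P/ω = 4270×10³ / 2.178 = 1.960e6 N·m.
J_AB = π(0.339)⁴/32 = 1.30×10^-3 m⁴; J_BC = π(0.491)⁴/32 = 5.71×10^-3 m⁴; J_CD = π(0.528)⁴/32 = 7.63×10^-3 m⁴.
θ = (T/G)·Σ L_i/J_i = (1.960e6/43.1×10⁹)·(4.21/1.30×10^-3 + 9.18/5.71×10^-3 + 9.97/7.63×10^-3) = 0.2803 rad.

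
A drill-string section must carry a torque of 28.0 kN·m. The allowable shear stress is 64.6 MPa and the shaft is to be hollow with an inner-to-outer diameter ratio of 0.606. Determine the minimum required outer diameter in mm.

137 mm

For a hollow shaft with d_i/d_o = 0.606: τ_max = 16T/(π d_o³ (1−k⁴)), so d_o = [16T/(π τ_allow (1−k⁴))]^(1/3) = [16·28000/(π·6.46×10^7·0.8651)]^(1/3) = 0.1366 m.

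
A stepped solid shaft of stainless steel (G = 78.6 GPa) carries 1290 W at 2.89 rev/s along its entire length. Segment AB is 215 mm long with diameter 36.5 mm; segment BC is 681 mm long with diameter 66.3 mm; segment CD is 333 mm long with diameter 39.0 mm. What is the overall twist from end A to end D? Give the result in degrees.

ω = 2π·2.89 = 18.16 rad/s, so T = P/ω = 1290 / 18.16 = 71.04 N·m.
J_AB = π(0.0365)⁴/32 = 1.74×10^-7 m⁴; J_BC = π(0.0663)⁴/32 = 1.90×10^-6 m⁴; J_CD = π(0.0390)⁴/32 = 2.27×10^-7 m⁴.
θ = (T/G)·Σ L_i/J_i = (71.04/78.6×10⁹)·(0.215/1.74×10^-7 + 0.681/1.90×10^-6 + 0.333/2.27×10^-7) = 2.765×10^-3 rad.

0.158°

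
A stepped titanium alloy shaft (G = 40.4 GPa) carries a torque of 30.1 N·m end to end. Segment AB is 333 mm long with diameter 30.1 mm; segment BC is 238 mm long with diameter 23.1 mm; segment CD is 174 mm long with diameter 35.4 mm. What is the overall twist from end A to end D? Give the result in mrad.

10.3 mrad

J_AB = π(0.0301)⁴/32 = 8.06×10^-8 m⁴; J_BC = π(0.0231)⁴/32 = 2.80×10^-8 m⁴; J_CD = π(0.0354)⁴/32 = 1.54×10^-7 m⁴.
θ = (T/G)·Σ L_i/J_i = (30.10/40.4×10⁹)·(0.333/8.06×10^-8 + 0.238/2.80×10^-8 + 0.174/1.54×10^-7) = 0.01026 rad.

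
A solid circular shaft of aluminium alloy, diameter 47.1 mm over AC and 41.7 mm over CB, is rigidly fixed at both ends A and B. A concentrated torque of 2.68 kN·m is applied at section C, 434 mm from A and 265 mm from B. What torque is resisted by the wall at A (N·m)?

Compatibility: T_A·a/J_AC = T_B·b/J_CB with T_A + T_B = T₀.
J_AC = 4.83×10^-7 m⁴, J_CB = 2.97×10^-7 m⁴, so T_A = T₀·(J_AC/a)/((J_AC/a)+(J_CB/b)) = 1336 N·m, T_B = 1344 N·m.

1340 N·m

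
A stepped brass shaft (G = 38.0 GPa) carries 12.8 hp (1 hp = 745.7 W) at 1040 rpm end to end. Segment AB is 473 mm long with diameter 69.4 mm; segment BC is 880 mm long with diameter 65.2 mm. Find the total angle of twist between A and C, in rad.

0.00162 rad

ω = 2π·1040/60 = 108.9 rad/s, so T = P/ω = 12.8×745.7 / 108.9 = 87.64 N·m.
J_AB = π(0.0694)⁴/32 = 2.28×10^-6 m⁴; J_BC = π(0.0652)⁴/32 = 1.77×10^-6 m⁴.
θ = (T/G)·Σ L_i/J_i = (87.64/38.0×10⁹)·(0.473/2.28×10^-6 + 0.880/1.77×10^-6) = 1.623×10^-3 rad.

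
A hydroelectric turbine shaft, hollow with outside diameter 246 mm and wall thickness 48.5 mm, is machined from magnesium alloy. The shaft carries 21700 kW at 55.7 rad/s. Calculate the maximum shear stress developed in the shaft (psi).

ω = 55.7 rad/s, so T = P/ω = 21700×10³ / 55.70 = 389600 N·m.
J = π(d_o⁴ − d_i⁴)/32 = π(0.246⁴ − 0.149⁴)/32 = 3.111×10^-4 m⁴.
τ_max = T·r/J = 389600 × 0.123 / 3.111×10^-4 = 1.540×10^8 Pa.

22300 psi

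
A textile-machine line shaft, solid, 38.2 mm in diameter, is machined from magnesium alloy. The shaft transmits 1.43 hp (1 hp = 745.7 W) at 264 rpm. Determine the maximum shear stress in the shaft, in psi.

511 psi

ω = 2π·264/60 = 27.65 rad/s, so T = P/ω = 1.43×745.7 / 27.65 = 38.57 N·m.
J = πd⁴/32 = π(0.0382)⁴/32 = 2.091×10^-7 m⁴.
τ_max = T·r/J = 38.57 × 0.0191 / 2.091×10^-7 = 3.524×10^6 Pa.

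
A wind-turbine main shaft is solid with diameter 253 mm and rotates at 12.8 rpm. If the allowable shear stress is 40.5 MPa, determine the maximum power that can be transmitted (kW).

J = πd⁴/32 = π(0.253)⁴/32 = 4.022×10^-4 m⁴.
T_max = τ_allow·J/r = 4.05×10^7 × 4.022×10^-4 / 0.127 = 128800 N·m.
ω = 2π·12.8/60 = 1.340 rad/s, so P_max = T_max·ω = 1.726×10^5 W.

173 kW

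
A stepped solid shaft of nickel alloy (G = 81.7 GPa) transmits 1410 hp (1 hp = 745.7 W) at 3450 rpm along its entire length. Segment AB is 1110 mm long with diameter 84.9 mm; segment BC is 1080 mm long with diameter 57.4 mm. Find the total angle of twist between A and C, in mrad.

43.9 mrad

ω = 2π·3450/60 = 361.3 rad/s, so T = P/ω = 1410×745.7 / 361.3 = 2910 N·m.
J_AB = π(0.0849)⁴/32 = 5.10×10^-6 m⁴; J_BC = π(0.0574)⁴/32 = 1.07×10^-6 m⁴.
θ = (T/G)·Σ L_i/J_i = (2910/81.7×10⁹)·(1.11/5.10×10^-6 + 1.08/1.07×10^-6) = 0.04385 rad.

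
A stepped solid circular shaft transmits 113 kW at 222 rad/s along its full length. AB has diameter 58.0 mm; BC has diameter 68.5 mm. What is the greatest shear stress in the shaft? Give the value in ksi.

ω = 222 rad/s, so T = P/ω = 113×10³ / 222.0 = 509.0 N·m.
Under the same torque, τ_max = 16T/(πd³) is largest where d is smallest — segment AB (d = 58.0 mm).
τ_max = 16·509.0/(π·(0.0580)³) = 1.329×10^7 Pa.

1.93 ksi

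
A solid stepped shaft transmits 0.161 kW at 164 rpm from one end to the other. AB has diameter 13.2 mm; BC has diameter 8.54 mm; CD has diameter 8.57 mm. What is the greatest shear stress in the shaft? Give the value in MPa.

ω = 2π·164/60 = 17.17 rad/s, so T = P/ω = 0.161×10³ / 17.17 = 9.375 N·m.
Under the same torque, τ_max = 16T/(πd³) is largest where d is smallest — segment BC (d = 8.54 mm).
τ_max = 16·9.375/(π·(0.00854)³) = 7.666×10^7 Pa.

76.7 MPa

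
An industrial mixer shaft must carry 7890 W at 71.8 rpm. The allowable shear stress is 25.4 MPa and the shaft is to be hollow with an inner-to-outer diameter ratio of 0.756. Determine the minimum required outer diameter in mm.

67.9 mm

ω = 2π·71.8/60 = 7.519 rad/s, so T = P/ω = 7890 / 7.519 = 1049 N·m.
For a hollow shaft with d_i/d_o = 0.756: τ_max = 16T/(π d_o³ (1−k⁴)), so d_o = [16T/(π τ_allow (1−k⁴))]^(1/3) = [16·1049/(π·2.54×10^7·0.6733)]^(1/3) = 0.06786 m.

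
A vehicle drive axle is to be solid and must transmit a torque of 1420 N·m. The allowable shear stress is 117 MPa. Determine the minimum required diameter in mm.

For a solid shaft τ_max = 16T/(πd³), so d = (16T/(π τ_allow))^(1/3) = (16·1420/(π·1.17×10^8))^(1/3) = 0.03954 m.

39.5 mm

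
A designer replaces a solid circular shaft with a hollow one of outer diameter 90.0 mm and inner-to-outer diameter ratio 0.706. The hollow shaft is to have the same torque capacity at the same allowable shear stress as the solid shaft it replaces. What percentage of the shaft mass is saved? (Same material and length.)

39.3 %

Equal τ_max and T ⇒ the solid shaft needs d_s³ = d_o³(1−k⁴), so d_s = 90.0·(1−0.706⁴)^(1/3) = 81.83 mm.
Area ratio A_h/A_s = d_o²(1−k²)/d_s² = (1−k²)/(1−k⁴)^(2/3) = 0.6068.
Mass saving = 1 − 0.6068 = 39.3 %.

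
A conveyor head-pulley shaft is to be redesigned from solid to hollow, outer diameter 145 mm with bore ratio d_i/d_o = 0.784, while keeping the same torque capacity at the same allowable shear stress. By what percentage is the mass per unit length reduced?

47.1 %

Equal τ_max and T ⇒ the solid shaft needs d_s³ = d_o³(1−k⁴), so d_s = 145·(1−0.784⁴)^(1/3) = 123.8 mm.
Area ratio A_h/A_s = d_o²(1−k²)/d_s² = (1−k²)/(1−k⁴)^(2/3) = 0.5287.
Mass saving = 1 − 0.5287 = 47.1 %.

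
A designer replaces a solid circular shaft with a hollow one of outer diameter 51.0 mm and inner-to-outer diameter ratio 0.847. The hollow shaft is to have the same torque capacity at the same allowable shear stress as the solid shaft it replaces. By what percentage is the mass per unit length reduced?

Equal τ_max and T ⇒ the solid shaft needs d_s³ = d_o³(1−k⁴), so d_s = 51.0·(1−0.847⁴)^(1/3) = 40.08 mm.
Area ratio A_h/A_s = d_o²(1−k²)/d_s² = (1−k²)/(1−k⁴)^(2/3) = 0.4576.
Mass saving = 1 − 0.4576 = 54.2 %.

54.2 %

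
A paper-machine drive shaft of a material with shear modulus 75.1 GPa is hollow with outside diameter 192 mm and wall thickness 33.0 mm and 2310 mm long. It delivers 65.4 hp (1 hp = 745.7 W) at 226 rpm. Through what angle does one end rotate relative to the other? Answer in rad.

5.83e-4 rad

ω = 2π·226/60 = 23.67 rad/s, so T = P/ω = 65.4×745.7 / 23.67 = 2061 N·m.
J = π(d_o⁴ − d_i⁴)/32 = π(0.192⁴ − 0.126⁴)/32 = 1.087×10^-4 m⁴.
θ = T·L/(G·J) = 2061 × 2.31 / (75.1×10⁹ × 1.087×10^-4) = 5.833×10^-4 rad.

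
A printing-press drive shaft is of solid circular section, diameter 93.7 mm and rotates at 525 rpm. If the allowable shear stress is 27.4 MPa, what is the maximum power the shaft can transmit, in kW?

J = πd⁴/32 = π(0.0937)⁴/32 = 7.568×10^-6 m⁴.
T_max = τ_allow·J/r = 2.74×10^7 × 7.568×10^-6 / 0.0469 = 4426 N·m.
ω = 2π·525/60 = 54.98 rad/s, so P_max = T_max·ω = 2.433×10^5 W.

243 kW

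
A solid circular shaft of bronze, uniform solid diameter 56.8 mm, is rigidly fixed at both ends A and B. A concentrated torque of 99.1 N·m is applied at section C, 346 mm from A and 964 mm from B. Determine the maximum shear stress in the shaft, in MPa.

2.03 MPa

With uniform GJ and both ends fixed, compatibility θ_AC = θ_CB gives T_A·a = T_B·b, together with T_A + T_B = T₀.
T_A = T₀·b/(a+b) = 99.10·964/1310 = 72.93 N·m; T_B = 26.17 N·m.
τ in each portion: τ_AC = 2.03×10^6 Pa, τ_CB = 7.27×10^5 Pa; maximum is in AC.
τ_max = T_AC·r/J = 72.93·0.0284/1.02×10^-6 = 2.027×10^6 Pa.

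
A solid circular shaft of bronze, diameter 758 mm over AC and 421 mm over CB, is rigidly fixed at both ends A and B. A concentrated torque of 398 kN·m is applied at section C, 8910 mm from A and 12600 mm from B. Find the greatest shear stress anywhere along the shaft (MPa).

Compatibility: T_A·a/J_AC = T_B·b/J_CB with T_A + T_B = T₀.
J_AC = 0.0324 m⁴, J_CB = 3.08×10^-3 m⁴, so T_A = T₀·(J_AC/a)/((J_AC/a)+(J_CB/b)) = 372900 N·m, T_B = 25090 N·m.
τ in each portion: τ_AC = 4.36×10^6 Pa, τ_CB = 1.71×10^6 Pa; maximum is in AC.
τ_max = T_AC·r/J = 372900·0.379/0.0324 = 4.361×10^6 Pa.

4.36 MPa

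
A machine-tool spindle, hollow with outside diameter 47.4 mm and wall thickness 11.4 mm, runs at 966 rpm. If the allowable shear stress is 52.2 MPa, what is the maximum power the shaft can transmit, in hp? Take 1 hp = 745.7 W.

J = π(d_o⁴ − d_i⁴)/32 = π(0.0474⁴ − 0.0246⁴)/32 = 4.596×10^-7 m⁴.
T_max = τ_allow·J/r = 5.22×10^7 × 4.596×10^-7 / 0.0237 = 1012 N·m.
ω = 2π·966/60 = 101.2 rad/s, so P_max = T_max·ω = 1.024×10^5 W.

137 hp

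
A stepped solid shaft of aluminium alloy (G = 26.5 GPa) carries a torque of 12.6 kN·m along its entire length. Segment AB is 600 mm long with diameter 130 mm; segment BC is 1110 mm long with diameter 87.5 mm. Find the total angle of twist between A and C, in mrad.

102 mrad

J_AB = π(0.130)⁴/32 = 2.80×10^-5 m⁴; J_BC = π(0.0875)⁴/32 = 5.75×10^-6 m⁴.
θ = (T/G)·Σ L_i/J_i = (12600/26.5×10⁹)·(0.600/2.80×10^-5 + 1.11/5.75×10^-6) = 0.1019 rad.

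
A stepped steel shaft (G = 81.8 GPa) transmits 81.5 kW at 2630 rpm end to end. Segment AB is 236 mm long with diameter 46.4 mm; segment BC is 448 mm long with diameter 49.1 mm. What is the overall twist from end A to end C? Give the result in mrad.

ω = 2π·2630/60 = 275.4 rad/s, so T = P/ω = 81.5×10³ / 275.4 = 295.9 N·m.
J_AB = π(0.0464)⁴/32 = 4.55×10^-7 m⁴; J_BC = π(0.0491)⁴/32 = 5.71×10^-7 m⁴.
θ = (T/G)·Σ L_i/J_i = (295.9/81.8×10⁹)·(0.236/4.55×10^-7 + 0.448/5.71×10^-7) = 4.716×10^-3 rad.

4.72 mrad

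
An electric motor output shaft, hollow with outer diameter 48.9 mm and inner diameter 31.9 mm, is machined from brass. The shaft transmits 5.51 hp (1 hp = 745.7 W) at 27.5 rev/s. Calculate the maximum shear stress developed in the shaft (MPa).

ω = 2π·27.5 = 172.8 rad/s, so T = P/ω = 5.51×745.7 / 172.8 = 23.78 N·m.
J = π(d_o⁴ − d_i⁴)/32 = π(0.0489⁴ − 0.0319⁴)/32 = 4.597×10^-7 m⁴.
τ_max = T·r/J = 23.78 × 0.0244 / 4.597×10^-7 = 1.265×10^6 Pa.

1.26 MPa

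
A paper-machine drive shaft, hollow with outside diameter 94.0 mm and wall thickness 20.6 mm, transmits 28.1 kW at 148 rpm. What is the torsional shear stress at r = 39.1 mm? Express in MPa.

ω = 2π·148/60 = 15.50 rad/s, so T = P/ω = 28.1×10³ / 15.50 = 1813 N·m.
J = π(d_o⁴ − d_i⁴)/32 = π(0.0940⁴ − 0.0528⁴)/32 = 6.902×10^-6 m⁴.
Shear stress varies linearly with radius: τ = T·r/J = 1813 × 0.0391 / 6.902×10^-6 = 1.027×10^7 Pa.

10.3 MPa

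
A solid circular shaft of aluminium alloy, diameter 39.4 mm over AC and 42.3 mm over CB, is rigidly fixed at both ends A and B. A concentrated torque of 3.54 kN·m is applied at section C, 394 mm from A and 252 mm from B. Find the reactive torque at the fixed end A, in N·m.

1150 N·m

Compatibility: T_A·a/J_AC = T_B·b/J_CB with T_A + T_B = T₀.
J_AC = 2.37×10^-7 m⁴, J_CB = 3.14×10^-7 m⁴, so T_A = T₀·(J_AC/a)/((J_AC/a)+(J_CB/b)) = 1150 N·m, T_B = 2390 N·m.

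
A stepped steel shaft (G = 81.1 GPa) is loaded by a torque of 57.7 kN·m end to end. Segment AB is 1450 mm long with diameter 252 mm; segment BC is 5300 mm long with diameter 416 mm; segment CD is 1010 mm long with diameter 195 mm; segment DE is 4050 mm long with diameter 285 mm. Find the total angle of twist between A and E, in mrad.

J_AB = π(0.252)⁴/32 = 3.96×10^-4 m⁴; J_BC = π(0.416)⁴/32 = 2.94×10^-3 m⁴; J_CD = π(0.195)⁴/32 = 1.42×10^-4 m⁴; J_DE = π(0.285)⁴/32 = 6.48×10^-4 m⁴.
θ = (T/G)·Σ L_i/J_i = (57700/81.1×10⁹)·(1.45/3.96×10^-4 + 5.30/2.94×10^-3 + 1.01/1.42×10^-4 + 4.05/6.48×10^-4) = 0.01340 rad.

13.4 mrad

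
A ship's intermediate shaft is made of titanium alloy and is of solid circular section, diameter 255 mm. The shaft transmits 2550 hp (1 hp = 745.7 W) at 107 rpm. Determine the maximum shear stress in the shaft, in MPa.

ω = 2π·107/60 = 11.21 rad/s, so T = P/ω = 2550×745.7 / 11.21 = 169700 N·m.
J = πd⁴/32 = π(0.255)⁴/32 = 4.151×10^-4 m⁴.
τ_max = T·r/J = 169700 × 0.128 / 4.151×10^-4 = 5.212×10^7 Pa.

52.1 MPa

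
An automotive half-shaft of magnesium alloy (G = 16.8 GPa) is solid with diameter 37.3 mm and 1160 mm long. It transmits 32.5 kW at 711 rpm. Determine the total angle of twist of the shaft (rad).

ω = 2π·711/60 = 74.46 rad/s, so T = P/ω = 32.5×10³ / 74.46 = 436.5 N·m.
J = πd⁴/32 = π(0.0373)⁴/32 = 1.900×10^-7 m⁴.
θ = T·L/(G·J) = 436.5 × 1.16 / (16.8×10⁹ × 1.900×10^-7) = 0.1586 rad.

0.159 rad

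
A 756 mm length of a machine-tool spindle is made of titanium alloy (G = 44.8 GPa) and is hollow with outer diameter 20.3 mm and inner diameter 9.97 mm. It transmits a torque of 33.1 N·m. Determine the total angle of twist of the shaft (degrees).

2.04°

J = π(d_o⁴ − d_i⁴)/32 = π(0.0203⁴ − 0.00997⁴)/32 = 1.570×10^-8 m⁴.
θ = T·L/(G·J) = 33.10 × 0.756 / (44.8×10⁹ × 1.570×10^-8) = 0.03557 rad.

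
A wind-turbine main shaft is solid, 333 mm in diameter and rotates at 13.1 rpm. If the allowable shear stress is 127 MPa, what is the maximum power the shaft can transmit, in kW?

J = πd⁴/32 = π(0.333)⁴/32 = 1.207×10^-3 m⁴.
T_max = τ_allow·J/r = 1.27×10^8 × 1.207×10^-3 / 0.167 = 920800 N·m.
ω = 2π·13.1/60 = 1.372 rad/s, so P_max = T_max·ω = 1.263×10^6 W.

1260 kW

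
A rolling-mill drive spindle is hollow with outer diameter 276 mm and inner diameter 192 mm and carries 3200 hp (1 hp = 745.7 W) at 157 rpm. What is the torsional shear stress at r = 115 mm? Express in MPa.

ω = 2π·157/60 = 16.44 rad/s, so T = P/ω = 3200×745.7 / 16.44 = 145100 N·m.
J = π(d_o⁴ − d_i⁴)/32 = π(0.276⁴ − 0.192⁴)/32 = 4.363×10^-4 m⁴.
Shear stress varies linearly with radius: τ = T·r/J = 145100 × 0.115 / 4.363×10^-4 = 3.826×10^7 Pa.

38.3 MPa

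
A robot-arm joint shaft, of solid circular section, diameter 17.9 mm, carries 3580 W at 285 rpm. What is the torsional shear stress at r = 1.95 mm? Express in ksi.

3.37 ksi

ω = 2π·285/60 = 29.85 rad/s, so T = P/ω = 3580 / 29.85 = 120.0 N·m.
J = πd⁴/32 = π(0.0179)⁴/32 = 1.008×10^-8 m⁴.
Shear stress varies linearly with radius: τ = T·r/J = 120.0 × 0.00195 / 1.008×10^-8 = 2.321×10^7 Pa.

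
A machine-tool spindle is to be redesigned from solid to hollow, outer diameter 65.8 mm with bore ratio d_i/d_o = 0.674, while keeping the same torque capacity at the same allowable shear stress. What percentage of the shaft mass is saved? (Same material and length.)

36.3 %

Equal τ_max and T ⇒ the solid shaft needs d_s³ = d_o³(1−k⁴), so d_s = 65.8·(1−0.674⁴)^(1/3) = 60.92 mm.
Area ratio A_h/A_s = d_o²(1−k²)/d_s² = (1−k²)/(1−k⁴)^(2/3) = 0.6366.
Mass saving = 1 − 0.6366 = 36.3 %.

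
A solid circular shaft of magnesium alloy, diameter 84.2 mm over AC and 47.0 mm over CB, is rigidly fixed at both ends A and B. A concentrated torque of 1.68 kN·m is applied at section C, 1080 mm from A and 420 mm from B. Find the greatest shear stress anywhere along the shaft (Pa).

Compatibility: T_A·a/J_AC = T_B·b/J_CB with T_A + T_B = T₀.
J_AC = 4.93×10^-6 m⁴, J_CB = 4.79×10^-7 m⁴, so T_A = T₀·(J_AC/a)/((J_AC/a)+(J_CB/b)) = 1344 N·m, T_B = 335.6 N·m.
τ in each portion: τ_AC = 1.15×10^7 Pa, τ_CB = 1.65×10^7 Pa; maximum is in CB.
τ_max = T_CB·r/J = 335.6·0.0235/4.79×10^-7 = 1.646×10^7 Pa.

1.65e7 Pa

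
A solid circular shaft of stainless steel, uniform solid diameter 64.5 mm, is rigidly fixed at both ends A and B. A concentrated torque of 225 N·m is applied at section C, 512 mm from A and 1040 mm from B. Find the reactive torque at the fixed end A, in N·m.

151 N·m

With uniform GJ and both ends fixed, compatibility θ_AC = θ_CB gives T_A·a = T_B·b, together with T_A + T_B = T₀.
T_A = T₀·b/(a+b) = 225.0·1040/1552 = 150.8 N·m; T_B = 74.23 N·m.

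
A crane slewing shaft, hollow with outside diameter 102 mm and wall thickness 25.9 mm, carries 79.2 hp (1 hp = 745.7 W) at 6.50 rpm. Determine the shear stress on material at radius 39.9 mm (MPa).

ω = 2π·6.50/60 = 0.6807 rad/s, so T = P/ω = 79.2×745.7 / 0.6807 = 86770 N·m.
J = π(d_o⁴ − d_i⁴)/32 = π(0.102⁴ − 0.0502⁴)/32 = 1.000×10^-5 m⁴.
Shear stress varies linearly with radius: τ = T·r/J = 86770 × 0.0399 / 1.000×10^-5 = 3.461×10^8 Pa.

346 MPa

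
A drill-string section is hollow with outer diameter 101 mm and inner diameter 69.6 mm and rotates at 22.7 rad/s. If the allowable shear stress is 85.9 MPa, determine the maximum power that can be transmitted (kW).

306 kW

J = π(d_o⁴ − d_i⁴)/32 = π(0.101⁴ − 0.0696⁴)/32 = 7.912×10^-6 m⁴.
T_max = τ_allow·J/r = 8.59×10^7 × 7.912×10^-6 / 0.0505 = 13460 N·m.
ω = 22.7 rad/s, so P_max = T_max·ω = 3.055×10^5 W.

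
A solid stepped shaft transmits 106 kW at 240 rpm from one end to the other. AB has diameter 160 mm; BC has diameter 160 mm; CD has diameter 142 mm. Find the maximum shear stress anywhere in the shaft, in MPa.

ω = 2π·240/60 = 25.13 rad/s, so T = P/ω = 106×10³ / 25.13 = 4218 N·m.
Under the same torque, τ_max = 16T/(πd³) is largest where d is smallest — segment CD (d = 142 mm).
τ_max = 16·4218/(π·(0.142)³) = 7.502×10^6 Pa.

7.50 MPa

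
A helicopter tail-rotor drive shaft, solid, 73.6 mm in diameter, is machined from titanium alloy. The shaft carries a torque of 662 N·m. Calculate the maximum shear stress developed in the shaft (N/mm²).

J = πd⁴/32 = π(0.0736)⁴/32 = 2.881×10^-6 m⁴.
τ_max = T·r/J = 662.0 × 0.0368 / 2.881×10^-6 = 8.457×10^6 Pa.

8.46 N/mm²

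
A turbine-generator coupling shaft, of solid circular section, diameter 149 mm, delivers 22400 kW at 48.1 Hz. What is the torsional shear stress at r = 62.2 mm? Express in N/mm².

ω = 2π·48.1 = 302.2 rad/s, so T = P/ω = 22400×10³ / 302.2 = 74120 N·m.
J = πd⁴/32 = π(0.149)⁴/32 = 4.839×10^-5 m⁴.
Shear stress varies linearly with radius: τ = T·r/J = 74120 × 0.0622 / 4.839×10^-5 = 9.527×10^7 Pa.

95.3 N/mm²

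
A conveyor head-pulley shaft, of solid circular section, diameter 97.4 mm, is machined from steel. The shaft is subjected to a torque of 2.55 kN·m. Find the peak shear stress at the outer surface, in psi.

J = πd⁴/32 = π(0.0974)⁴/32 = 8.836×10^-6 m⁴.
τ_max = T·r/J = 2550 × 0.0487 / 8.836×10^-6 = 1.406×10^7 Pa.

2040 psi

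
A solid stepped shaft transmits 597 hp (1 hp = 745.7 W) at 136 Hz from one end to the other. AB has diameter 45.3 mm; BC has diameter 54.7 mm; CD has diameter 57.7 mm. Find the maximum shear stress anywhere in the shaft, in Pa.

ω = 2π·136 = 854.5 rad/s, so T = P/ω = 597×745.7 / 854.5 = 521.0 N·m.
Under the same torque, τ_max = 16T/(πd³) is largest where d is smallest — segment AB (d = 45.3 mm).
τ_max = 16·521.0/(π·(0.0453)³) = 2.854×10^7 Pa.

2.85e7 Pa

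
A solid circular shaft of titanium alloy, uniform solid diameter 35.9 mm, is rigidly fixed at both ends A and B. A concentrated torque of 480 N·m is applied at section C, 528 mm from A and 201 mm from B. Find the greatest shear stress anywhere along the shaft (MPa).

38.3 MPa

With uniform GJ and both ends fixed, compatibility θ_AC = θ_CB gives T_A·a = T_B·b, together with T_A + T_B = T₀.
T_A = T₀·b/(a+b) = 480.0·201/729.0 = 132.3 N·m; T_B = 347.7 N·m.
τ in each portion: τ_AC = 1.46×10^7 Pa, τ_CB = 3.83×10^7 Pa; maximum is in CB.
τ_max = T_CB·r/J = 347.7·0.0180/1.63×10^-7 = 3.827×10^7 Pa.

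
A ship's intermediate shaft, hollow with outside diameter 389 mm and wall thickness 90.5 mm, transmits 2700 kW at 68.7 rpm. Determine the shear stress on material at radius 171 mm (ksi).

ω = 2π·68.7/60 = 7.194 rad/s, so T = P/ω = 2700×10³ / 7.194 = 375300 N·m.
J = π(d_o⁴ − d_i⁴)/32 = π(0.389⁴ − 0.208⁴)/32 = 2.064×10^-3 m⁴.
Shear stress varies linearly with radius: τ = T·r/J = 375300 × 0.171 / 2.064×10^-3 = 3.109×10^7 Pa.

4.51 ksi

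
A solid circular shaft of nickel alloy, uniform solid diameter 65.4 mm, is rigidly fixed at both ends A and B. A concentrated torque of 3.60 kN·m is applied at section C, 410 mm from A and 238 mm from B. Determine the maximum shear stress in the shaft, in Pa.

With uniform GJ and both ends fixed, compatibility θ_AC = θ_CB gives T_A·a = T_B·b, together with T_A + T_B = T₀.
T_A = T₀·b/(a+b) = 3600·238/648.0 = 1322 N·m; T_B = 2278 N·m.
τ in each portion: τ_AC = 2.41×10^7 Pa, τ_CB = 4.15×10^7 Pa; maximum is in CB.
τ_max = T_CB·r/J = 2278·0.0327/1.80×10^-6 = 4.147×10^7 Pa.

4.15e7 Pa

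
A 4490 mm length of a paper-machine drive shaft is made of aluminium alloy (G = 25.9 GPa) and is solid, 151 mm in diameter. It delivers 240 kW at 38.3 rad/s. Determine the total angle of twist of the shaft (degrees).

1.22°

ω = 38.3 rad/s, so T = P/ω = 240×10³ / 38.30 = 6266 N·m.
J = πd⁴/32 = π(0.151)⁴/32 = 5.104×10^-5 m⁴.
θ = T·L/(G·J) = 6266 × 4.49 / (25.9×10⁹ × 5.104×10^-5) = 0.02128 rad.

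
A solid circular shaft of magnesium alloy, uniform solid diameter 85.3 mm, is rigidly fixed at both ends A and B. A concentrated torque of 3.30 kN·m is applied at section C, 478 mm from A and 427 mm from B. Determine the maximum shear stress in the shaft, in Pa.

With uniform GJ and both ends fixed, compatibility θ_AC = θ_CB gives T_A·a = T_B·b, together with T_A + T_B = T₀.
T_A = T₀·b/(a+b) = 3300·427/905.0 = 1557 N·m; T_B = 1743 N·m.
τ in each portion: τ_AC = 1.28×10^7 Pa, τ_CB = 1.43×10^7 Pa; maximum is in CB.
τ_max = T_CB·r/J = 1743·0.0427/5.20×10^-6 = 1.430×10^7 Pa.

1.43e7 Pa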